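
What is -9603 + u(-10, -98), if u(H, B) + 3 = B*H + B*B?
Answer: 978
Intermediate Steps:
u(H, B) = -3 + B² + B*H (u(H, B) = -3 + (B*H + B*B) = -3 + (B*H + B²) = -3 + (B² + B*H) = -3 + B² + B*H)
-9603 + u(-10, -98) = -9603 + (-3 + (-98)² - 98*(-10)) = -9603 + (-3 + 9604 + 980) = -9603 + 10581 = 978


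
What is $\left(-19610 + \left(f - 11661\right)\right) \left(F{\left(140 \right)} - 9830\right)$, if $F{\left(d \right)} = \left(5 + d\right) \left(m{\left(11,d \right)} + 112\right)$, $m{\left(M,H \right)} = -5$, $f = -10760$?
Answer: $-238946235$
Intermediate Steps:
$F{\left(d \right)} = 535 + 107 d$ ($F{\left(d \right)} = \left(5 + d\right) \left(-5 + 112\right) = \left(5 + d\right) 107 = 535 + 107 d$)
$\left(-19610 + \left(f - 11661\right)\right) \left(F{\left(140 \right)} - 9830\right) = \left(-19610 - 22421\right) \left(\left(535 + 107 \cdot 140\right) - 9830\right) = \left(-19610 - 22421\right) \left(\left(535 + 14980\right) - 9830\right) = - 42031 \left(15515 - 9830\right) = \left(-42031\right) 5685 = -238946235$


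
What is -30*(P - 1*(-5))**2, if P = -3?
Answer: -120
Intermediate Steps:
-30*(P - 1*(-5))**2 = -30*(-3 - 1*(-5))**2 = -30*(-3 + 5)**2 = -30*2**2 = -30*4 = -120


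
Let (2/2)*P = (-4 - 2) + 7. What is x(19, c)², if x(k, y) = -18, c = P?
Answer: 324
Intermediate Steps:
P = 1 (P = (-4 - 2) + 7 = -6 + 7 = 1)
c = 1
x(19, c)² = (-18)² = 324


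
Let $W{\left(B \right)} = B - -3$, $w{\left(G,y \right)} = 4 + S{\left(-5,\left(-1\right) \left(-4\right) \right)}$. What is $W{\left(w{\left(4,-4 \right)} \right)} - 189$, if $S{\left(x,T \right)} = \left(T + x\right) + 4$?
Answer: $-179$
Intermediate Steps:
$S{\left(x,T \right)} = 4 + T + x$
$w{\left(G,y \right)} = 7$ ($w{\left(G,y \right)} = 4 - -3 = 4 + \left(4 + 4 - 5\right) = 4 + 3 = 7$)
$W{\left(B \right)} = 3 + B$ ($W{\left(B \right)} = B + 3 = 3 + B$)
$W{\left(w{\left(4,-4 \right)} \right)} - 189 = \left(3 + 7\right) - 189 = 10 - 189 = -179$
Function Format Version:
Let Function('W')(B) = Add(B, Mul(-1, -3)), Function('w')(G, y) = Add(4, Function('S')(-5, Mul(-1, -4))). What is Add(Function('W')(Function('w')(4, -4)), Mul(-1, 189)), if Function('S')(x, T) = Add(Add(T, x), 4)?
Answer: -179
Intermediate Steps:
Function('S')(x, T) = Add(4, T, x)
Function('w')(G, y) = 7 (Function('w')(G, y) = Add(4, Add(4, Mul(-1, -4), -5)) = Add(4, Add(4, 4, -5)) = Add(4, 3) = 7)
Function('W')(B) = Add(3, B) (Function('W')(B) = Add(B, 3) = Add(3, B))
Add(Function('W')(Function('w')(4, -4)), Mul(-1, 189)) = Add(Add(3, 7), Mul(-1, 189)) = Add(10, -189) = -179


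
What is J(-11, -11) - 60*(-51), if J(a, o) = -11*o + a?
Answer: 3170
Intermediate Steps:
J(a, o) = a - 11*o
J(-11, -11) - 60*(-51) = (-11 - 11*(-11)) - 60*(-51) = (-11 + 121) + 3060 = 110 + 3060 = 3170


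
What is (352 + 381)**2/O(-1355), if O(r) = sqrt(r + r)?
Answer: -537289*I*sqrt(2710)/2710 ≈ -10321.0*I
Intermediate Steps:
O(r) = sqrt(2)*sqrt(r) (O(r) = sqrt(2*r) = sqrt(2)*sqrt(r))
(352 + 381)**2/O(-1355) = (352 + 381)**2/((sqrt(2)*sqrt(-1355))) = 733**2/((sqrt(2)*(I*sqrt(1355)))) = 537289/((I*sqrt(2710))) = 537289*(-I*sqrt(2710)/2710) = -537289*I*sqrt(2710)/2710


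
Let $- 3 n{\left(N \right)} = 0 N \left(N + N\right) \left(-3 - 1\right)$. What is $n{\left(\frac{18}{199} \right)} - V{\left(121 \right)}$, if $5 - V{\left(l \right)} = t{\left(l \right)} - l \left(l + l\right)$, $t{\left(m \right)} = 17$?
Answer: $-29270$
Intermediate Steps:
$n{\left(N \right)} = 0$ ($n{\left(N \right)} = - \frac{0 N \left(N + N\right) \left(-3 - 1\right)}{3} = - \frac{0 \cdot 2 N \left(-4\right)}{3} = - \frac{0 \left(- 8 N\right)}{3} = \left(- \frac{1}{3}\right) 0 = 0$)
$V{\left(l \right)} = -12 + 2 l^{2}$ ($V{\left(l \right)} = 5 - \left(17 - l \left(l + l\right)\right) = 5 - \left(17 - l 2 l\right) = 5 - \left(17 - 2 l^{2}\right) = 5 + \left(-17 + 2 l^{2}\right) = -12 + 2 l^{2}$)
$n{\left(\frac{18}{199} \right)} - V{\left(121 \right)} = 0 - \left(-12 + 2 \cdot 121^{2}\right) = 0 - \left(-12 + 2 \cdot 14641\right) = 0 - \left(-12 + 29282\right) = 0 - 29270 = -29270$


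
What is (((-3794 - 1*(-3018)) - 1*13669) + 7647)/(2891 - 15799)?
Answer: 3399/6454 ≈ 0.52665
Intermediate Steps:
(((-3794 - 1*(-3018)) - 1*13669) + 7647)/(2891 - 15799) = (((-3794 + 3018) - 13669) + 7647)/(-12908) = ((-776 - 13669) + 7647)*(-1/12908) = (-14445 + 7647)*(-1/12908) = -6798*(-1/12908) = 3399/6454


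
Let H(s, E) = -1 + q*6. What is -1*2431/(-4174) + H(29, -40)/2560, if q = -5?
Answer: 3046983/5342720 ≈ 0.57031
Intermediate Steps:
H(s, E) = -31 (H(s, E) = -1 - 5*6 = -1 - 30 = -31)
-1*2431/(-4174) + H(29, -40)/2560 = -1*2431/(-4174) - 31/2560 = -2431*(-1/4174) - 31*1/2560 = 2431/4174 - 31/2560 = 3046983/5342720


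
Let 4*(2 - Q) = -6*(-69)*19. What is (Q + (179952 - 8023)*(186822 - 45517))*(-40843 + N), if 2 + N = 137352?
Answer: 4689164220391827/2 ≈ 2.3446e+15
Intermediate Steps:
Q = -3929/2 (Q = 2 - (-6*(-69))*19/4 = 2 - 207*19/2 = 2 - ¼*7866 = 2 - 3933/2 = -3929/2 ≈ -1964.5)
N = 137350 (N = -2 + 137352 = 137350)
(Q + (179952 - 8023)*(186822 - 45517))*(-40843 + N) = (-3929/2 + (179952 - 8023)*(186822 - 45517))*(-40843 + 137350) = (-3929/2 + 171929*141305)*96507 = (-3929/2 + 24294427345)*96507 = (48588850761/2)*96507 = 4689164220391827/2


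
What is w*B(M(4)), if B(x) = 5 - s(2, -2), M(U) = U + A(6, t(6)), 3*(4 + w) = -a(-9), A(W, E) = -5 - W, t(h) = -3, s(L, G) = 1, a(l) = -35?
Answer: 92/3 ≈ 30.667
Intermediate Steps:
w = 23/3 (w = -4 + (-1*(-35))/3 = -4 + (1/3)*35 = -4 + 35/3 = 23/3 ≈ 7.6667)
M(U) = -11 + U (M(U) = U + (-5 - 1*6) = U + (-5 - 6) = U - 11 = -11 + U)
B(x) = 4 (B(x) = 5 - 1*1 = 5 - 1 = 4)
w*B(M(4)) = (23/3)*4 = 92/3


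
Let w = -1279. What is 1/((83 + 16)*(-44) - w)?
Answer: -1/3077 ≈ -0.00032499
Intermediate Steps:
1/((83 + 16)*(-44) - w) = 1/((83 + 16)*(-44) - 1*(-1279)) = 1/(99*(-44) + 1279) = 1/(-4356 + 1279) = 1/(-3077) = -1/3077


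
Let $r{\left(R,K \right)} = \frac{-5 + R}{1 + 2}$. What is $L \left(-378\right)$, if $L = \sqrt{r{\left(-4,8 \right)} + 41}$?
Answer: $- 378 \sqrt{38} \approx -2330.1$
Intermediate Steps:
$r{\left(R,K \right)} = - \frac{5}{3} + \frac{R}{3}$ ($r{\left(R,K \right)} = \frac{-5 + R}{3} = \left(-5 + R\right) \frac{1}{3} = - \frac{5}{3} + \frac{R}{3}$)
$L = \sqrt{38}$ ($L = \sqrt{\left(- \frac{5}{3} + \frac{1}{3} \left(-4\right)\right) + 41} = \sqrt{\left(- \frac{5}{3} - \frac{4}{3}\right) + 41} = \sqrt{-3 + 41} = \sqrt{38} \approx 6.1644$)
$L \left(-378\right) = \sqrt{38} \left(-378\right) = - 378 \sqrt{38}$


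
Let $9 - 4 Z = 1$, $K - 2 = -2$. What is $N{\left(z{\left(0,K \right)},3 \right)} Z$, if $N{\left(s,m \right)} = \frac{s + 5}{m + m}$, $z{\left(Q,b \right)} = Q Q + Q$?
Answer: $\frac{5}{3} \approx 1.6667$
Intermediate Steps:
$K = 0$ ($K = 2 - 2 = 0$)
$z{\left(Q,b \right)} = Q + Q^{2}$ ($z{\left(Q,b \right)} = Q^{2} + Q = Q + Q^{2}$)
$Z = 2$ ($Z = \frac{9}{4} - \frac{1}{4} = 2$)
$N{\left(s,m \right)} = \frac{5 + s}{2 m}$
$N{\left(z{\left(0,K \right)},3 \right)} Z = \frac{5 + 0 \left(1 + 0\right)}{2 \cdot 3} \cdot 2 = \frac{1}{2} \cdot \frac{1}{3} \left(5 + 0 \cdot 1\right) 2 = \frac{1}{2} \cdot \frac{1}{3} \left(5 + 0\right) 2 = \frac{1}{2} \cdot \frac{1}{3} \cdot 5 \cdot 2 = \frac{5}{6} \cdot 2 = \frac{5}{3}$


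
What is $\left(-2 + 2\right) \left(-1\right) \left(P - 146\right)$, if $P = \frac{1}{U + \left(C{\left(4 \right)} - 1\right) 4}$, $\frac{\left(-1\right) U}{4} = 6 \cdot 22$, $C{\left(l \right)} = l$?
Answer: $0$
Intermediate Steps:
$U = -528$ ($U = - 4 \cdot 6 \cdot 22 = \left(-4\right) 132 = -528$)
$P = - \frac{1}{516}$ ($P = \frac{1}{-528 + \left(4 - 1\right) 4} = \frac{1}{-528 + 3 \cdot 4} = \frac{1}{-528 + 12} = \frac{1}{-516} = - \frac{1}{516} \approx -0.001938$)
$\left(-2 + 2\right) \left(-1\right) \left(P - 146\right) = \left(-2 + 2\right) \left(-1\right) \left(- \frac{1}{516} - 146\right) = 0 \left(-1\right) \left(- \frac{75337}{516}\right) = 0 \left(- \frac{75337}{516}\right) = 0$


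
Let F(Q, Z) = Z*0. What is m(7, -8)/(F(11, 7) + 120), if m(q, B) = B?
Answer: -1/15 ≈ -0.066667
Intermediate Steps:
F(Q, Z) = 0
m(7, -8)/(F(11, 7) + 120) = -8/(0 + 120) = -8/120 = -8*1/120 = -1/15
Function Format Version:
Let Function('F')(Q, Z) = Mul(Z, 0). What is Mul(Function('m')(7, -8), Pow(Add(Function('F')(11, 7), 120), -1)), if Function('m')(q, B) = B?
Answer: Rational(-1, 15) ≈ -0.066667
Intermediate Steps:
Function('F')(Q, Z) = 0
Mul(Function('m')(7, -8), Pow(Add(Function('F')(11, 7), 120), -1)) = Mul(-8, Pow(Add(0, 120), -1)) = Mul(-8, Pow(120, -1)) = Mul(-8, Rational(1, 120)) = Rational(-1, 15)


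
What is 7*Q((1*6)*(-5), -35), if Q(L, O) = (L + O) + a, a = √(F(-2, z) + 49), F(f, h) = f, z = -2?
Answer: -455 + 7*√47 ≈ -407.01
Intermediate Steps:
a = √47 (a = √(-2 + 49) = √47 ≈ 6.8557)
Q(L, O) = L + O + √47 (Q(L, O) = (L + O) + √47 = L + O + √47)
7*Q((1*6)*(-5), -35) = 7*((1*6)*(-5) - 35 + √47) = 7*(6*(-5) - 35 + √47) = 7*(-30 - 35 + √47) = 7*(-65 + √47) = -455 + 7*√47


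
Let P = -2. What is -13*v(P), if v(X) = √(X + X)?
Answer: -26*I ≈ -26.0*I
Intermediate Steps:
v(X) = √2*√X (v(X) = √(2*X) = √2*√X)
-13*v(P) = -13*√2*√(-2) = -13*√2*I*√2 = -26*I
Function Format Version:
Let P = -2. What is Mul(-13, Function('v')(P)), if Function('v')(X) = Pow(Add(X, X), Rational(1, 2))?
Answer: Mul(-26, I) ≈ Mul(-26.000, I)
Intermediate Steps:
Function('v')(X) = Mul(Pow(2, Rational(1, 2)), Pow(X, Rational(1, 2))) (Function('v')(X) = Pow(Mul(2, X), Rational(1, 2)) = Mul(Pow(2, Rational(1, 2)), Pow(X, Rational(1, 2))))
Mul(-13, Function('v')(P)) = Mul(-13, Mul(Pow(2, Rational(1, 2)), Pow(-2, Rational(1, 2)))) = Mul(-13, Mul(Pow(2, Rational(1, 2)), Mul(I, Pow(2, Rational(1, 2))))) = Mul(-13, Mul(2, I)) = Mul(-26, I)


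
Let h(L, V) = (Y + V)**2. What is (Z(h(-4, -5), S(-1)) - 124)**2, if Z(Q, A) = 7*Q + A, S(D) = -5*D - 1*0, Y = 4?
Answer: 12544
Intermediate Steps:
S(D) = -5*D (S(D) = -5*D + 0 = -5*D)
h(L, V) = (4 + V)**2
Z(Q, A) = A + 7*Q
(Z(h(-4, -5), S(-1)) - 124)**2 = ((-5*(-1) + 7*(4 - 5)**2) - 124)**2 = ((5 + 7*(-1)**2) - 124)**2 = ((5 + 7*1) - 124)**2 = ((5 + 7) - 124)**2 = (12 - 124)**2 = (-112)**2 = 12544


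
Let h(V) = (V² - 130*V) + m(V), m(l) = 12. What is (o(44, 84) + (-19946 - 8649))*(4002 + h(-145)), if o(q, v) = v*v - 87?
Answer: -949143514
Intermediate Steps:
o(q, v) = -87 + v² (o(q, v) = v² - 87 = -87 + v²)
h(V) = 12 + V² - 130*V (h(V) = (V² - 130*V) + 12 = 12 + V² - 130*V)
(o(44, 84) + (-19946 - 8649))*(4002 + h(-145)) = ((-87 + 84²) + (-19946 - 8649))*(4002 + (12 + (-145)² - 130*(-145))) = ((-87 + 7056) - 28595)*(4002 + (12 + 21025 + 18850)) = (6969 - 28595)*(4002 + 39887) = -21626*43889 = -949143514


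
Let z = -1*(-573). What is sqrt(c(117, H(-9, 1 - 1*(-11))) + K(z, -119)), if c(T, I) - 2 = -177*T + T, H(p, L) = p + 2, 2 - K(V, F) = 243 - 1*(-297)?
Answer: 2*I*sqrt(5282) ≈ 145.35*I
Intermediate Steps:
z = 573
K(V, F) = -538 (K(V, F) = 2 - (243 - 1*(-297)) = 2 - (243 + 297) = 2 - 1*540 = 2 - 540 = -538)
H(p, L) = 2 + p
c(T, I) = 2 - 176*T (c(T, I) = 2 + (-177*T + T) = 2 - 176*T)
sqrt(c(117, H(-9, 1 - 1*(-11))) + K(z, -119)) = sqrt((2 - 176*117) - 538) = sqrt((2 - 20592) - 538) = sqrt(-20590 - 538) = sqrt(-21128) = 2*I*sqrt(5282)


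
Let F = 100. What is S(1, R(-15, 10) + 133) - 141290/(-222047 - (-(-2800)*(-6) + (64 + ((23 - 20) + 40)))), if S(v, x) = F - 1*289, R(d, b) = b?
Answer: -19335308/102677 ≈ -188.31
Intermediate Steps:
S(v, x) = -189 (S(v, x) = 100 - 1*289 = 100 - 289 = -189)
S(1, R(-15, 10) + 133) - 141290/(-222047 - (-(-2800)*(-6) + (64 + ((23 - 20) + 40)))) = -189 - 141290/(-222047 - (-(-2800)*(-6) + (64 + ((23 - 20) + 40)))) = -189 - 141290/(-222047 - (-80*210 + (64 + (3 + 40)))) = -189 - 141290/(-222047 - (-16800 + (64 + 43))) = -189 - 141290/(-222047 - (-16800 + 107)) = -189 - 141290/(-222047 - 1*(-16693)) = -189 - 141290/(-222047 + 16693) = -189 - 141290/(-205354) = -189 - 141290*(-1)/205354 = -189 - 1*(-70645/102677) = -189 + 70645/102677 = -19335308/102677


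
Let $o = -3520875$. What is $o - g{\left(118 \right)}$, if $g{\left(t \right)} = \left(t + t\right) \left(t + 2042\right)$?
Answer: $-4030635$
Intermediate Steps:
$g{\left(t \right)} = 2 t \left(2042 + t\right)$
$o - g{\left(118 \right)} = -3520875 - 2 \cdot 118 \left(2042 + 118\right) = -3520875 - 2 \cdot 118 \cdot 2160 = -3520875 - 509760 = -4030635$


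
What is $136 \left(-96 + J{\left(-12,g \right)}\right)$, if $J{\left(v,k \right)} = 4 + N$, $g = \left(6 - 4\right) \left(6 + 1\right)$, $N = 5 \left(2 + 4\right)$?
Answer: $-8432$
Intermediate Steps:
$N = 30$ ($N = 5 \cdot 6 = 30$)
$g = 14$ ($g = 2 \cdot 7 = 14$)
$J{\left(v,k \right)} = 34$ ($J{\left(v,k \right)} = 4 + 30 = 34$)
$136 \left(-96 + J{\left(-12,g \right)}\right) = 136 \left(-96 + 34\right) = 136 \left(-62\right) = -8432$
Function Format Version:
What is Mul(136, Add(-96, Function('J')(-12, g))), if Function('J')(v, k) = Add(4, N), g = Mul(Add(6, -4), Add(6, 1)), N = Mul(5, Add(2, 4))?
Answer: -8432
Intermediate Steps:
N = 30 (N = Mul(5, 6) = 30)
g = 14 (g = Mul(2, 7) = 14)
Function('J')(v, k) = 34 (Function('J')(v, k) = Add(4, 30) = 34)
Mul(136, Add(-96, Function('J')(-12, g))) = Mul(136, Add(-96, 34)) = Mul(136, -62) = -8432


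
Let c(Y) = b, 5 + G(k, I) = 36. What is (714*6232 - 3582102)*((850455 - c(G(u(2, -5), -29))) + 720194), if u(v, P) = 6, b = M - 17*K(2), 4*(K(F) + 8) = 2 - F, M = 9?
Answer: 1362484463184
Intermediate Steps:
K(F) = -15/2 - F/4 (K(F) = -8 + (2 - F)/4 = -8 + (1/2 - F/4) = -15/2 - F/4)
b = 145 (b = 9 - 17*(-15/2 - 1/4*2) = 9 - 17*(-15/2 - 1/2) = 9 - 17*(-8) = 9 + 136 = 145)
G(k, I) = 31 (G(k, I) = -5 + 36 = 31)
c(Y) = 145
(714*6232 - 3582102)*((850455 - c(G(u(2, -5), -29))) + 720194) = (714*6232 - 3582102)*((850455 - 1*145) + 720194) = (4449648 - 3582102)*((850455 - 145) + 720194) = 867546*(850310 + 720194) = 867546*1570504 = 1362484463184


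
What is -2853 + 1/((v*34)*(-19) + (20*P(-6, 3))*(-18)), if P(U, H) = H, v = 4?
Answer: -10453393/3664 ≈ -2853.0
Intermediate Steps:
-2853 + 1/((v*34)*(-19) + (20*P(-6, 3))*(-18)) = -2853 + 1/((4*34)*(-19) + (20*3)*(-18)) = -2853 + 1/(136*(-19) + 60*(-18)) = -2853 + 1/(-2584 - 1080) = -2853 + 1/(-3664) = -2853 - 1/3664 = -10453393/3664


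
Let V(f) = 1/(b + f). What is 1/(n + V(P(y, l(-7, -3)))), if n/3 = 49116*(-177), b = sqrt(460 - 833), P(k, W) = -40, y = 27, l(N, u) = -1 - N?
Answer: -51457015948/1342029645348568849 + I*sqrt(373)/1342029645348568849 ≈ -3.8343e-8 + 1.4391e-17*I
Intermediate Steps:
b = I*sqrt(373) (b = sqrt(-373) = I*sqrt(373) ≈ 19.313*I)
V(f) = 1/(f + I*sqrt(373)) (V(f) = 1/(I*sqrt(373) + f) = 1/(f + I*sqrt(373)))
n = -26080596 (n = 3*(49116*(-177)) = 3*(-8693532) = -26080596)
1/(n + V(P(y, l(-7, -3)))) = 1/(-26080596 + 1/(-40 + I*sqrt(373)))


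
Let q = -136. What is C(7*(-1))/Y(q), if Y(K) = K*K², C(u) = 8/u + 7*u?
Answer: 351/17608192 ≈ 1.9934e-5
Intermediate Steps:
C(u) = 7*u + 8/u
Y(K) = K³
C(7*(-1))/Y(q) = (7*(7*(-1)) + 8/((7*(-1))))/((-136)³) = (7*(-7) + 8/(-7))/(-2515456) = (-49 + 8*(-⅐))*(-1/2515456) = (-49 - 8/7)*(-1/2515456) = -351/7*(-1/2515456) = 351/17608192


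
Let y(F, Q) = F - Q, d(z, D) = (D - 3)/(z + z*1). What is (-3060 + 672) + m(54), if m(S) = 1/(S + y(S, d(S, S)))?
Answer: -9243912/3871 ≈ -2388.0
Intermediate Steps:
d(z, D) = (-3 + D)/(2*z) (d(z, D) = (-3 + D)/(z + z) = (-3 + D)/((2*z)) = (-3 + D)*(1/(2*z)) = (-3 + D)/(2*z))
m(S) = 1/(2*S - (-3 + S)/(2*S)) (m(S) = 1/(S + (S - (-3 + S)/(2*S))) = 1/(2*S - (-3 + S)/(2*S)))
(-3060 + 672) + m(54) = (-3060 + 672) + 2*54/(3 - 1*54 + 4*54²) = -2388 + 2*54/(3 - 54 + 4*2916) = -2388 + 2*54/(3 - 54 + 11664) = -2388 + 2*54/11613 = -2388 + 2*54*(1/11613) = -2388 + 36/3871 = -9243912/3871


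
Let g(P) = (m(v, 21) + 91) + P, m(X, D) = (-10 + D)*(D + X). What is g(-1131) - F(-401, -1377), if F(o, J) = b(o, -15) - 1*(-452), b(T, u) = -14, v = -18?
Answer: -1445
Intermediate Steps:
F(o, J) = 438 (F(o, J) = -14 - 1*(-452) = -14 + 452 = 438)
g(P) = 124 + P (g(P) = ((21**2 - 10*21 - 10*(-18) + 21*(-18)) + 91) + P = ((441 - 210 + 180 - 378) + 91) + P = (33 + 91) + P = 124 + P)
g(-1131) - F(-401, -1377) = (124 - 1131) - 1*438 = -1007 - 438 = -1445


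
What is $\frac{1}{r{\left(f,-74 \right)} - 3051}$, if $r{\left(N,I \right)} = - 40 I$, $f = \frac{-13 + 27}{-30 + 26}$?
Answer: $- \frac{1}{91} \approx -0.010989$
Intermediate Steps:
$f = - \frac{7}{2}$ ($f = \frac{14}{-4} = 14 \left(- \frac{1}{4}\right) = - \frac{7}{2} \approx -3.5$)
$\frac{1}{r{\left(f,-74 \right)} - 3051} = \frac{1}{\left(-40\right) \left(-74\right) - 3051} = \frac{1}{2960 - 3051} = \frac{1}{-91} = - \frac{1}{91}$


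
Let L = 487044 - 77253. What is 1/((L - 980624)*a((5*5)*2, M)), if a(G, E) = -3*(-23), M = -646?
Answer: -1/39387477 ≈ -2.5389e-8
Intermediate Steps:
a(G, E) = 69
L = 409791
1/((L - 980624)*a((5*5)*2, M)) = 1/((409791 - 980624)*69) = (1/69)/(-570833) = -1/570833*1/69 = -1/39387477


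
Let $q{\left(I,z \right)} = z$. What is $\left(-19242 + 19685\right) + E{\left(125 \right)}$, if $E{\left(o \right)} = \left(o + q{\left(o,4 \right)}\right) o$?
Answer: $16568$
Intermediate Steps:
$E{\left(o \right)} = o \left(4 + o\right)$ ($E{\left(o \right)} = \left(o + 4\right) o = \left(4 + o\right) o = o \left(4 + o\right)$)
$\left(-19242 + 19685\right) + E{\left(125 \right)} = \left(-19242 + 19685\right) + 125 \left(4 + 125\right) = 443 + 125 \cdot 129 = 443 + 16125 = 16568$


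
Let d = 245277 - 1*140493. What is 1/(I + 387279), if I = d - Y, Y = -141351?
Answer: 1/633414 ≈ 1.5787e-6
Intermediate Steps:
d = 104784 (d = 245277 - 140493 = 104784)
I = 246135 (I = 104784 - 1*(-141351) = 104784 + 141351 = 246135)
1/(I + 387279) = 1/(246135 + 387279) = 1/633414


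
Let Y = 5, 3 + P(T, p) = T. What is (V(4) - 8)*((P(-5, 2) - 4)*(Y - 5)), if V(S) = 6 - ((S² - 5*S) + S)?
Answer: 0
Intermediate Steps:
P(T, p) = -3 + T
V(S) = 6 - S² + 4*S (V(S) = 6 - (S² - 4*S) = 6 + (-S² + 4*S) = 6 - S² + 4*S)
(V(4) - 8)*((P(-5, 2) - 4)*(Y - 5)) = ((6 - 1*4² + 4*4) - 8)*(((-3 - 5) - 4)*(5 - 5)) = ((6 - 1*16 + 16) - 8)*((-8 - 4)*0) = ((6 - 16 + 16) - 8)*(-12*0) = (6 - 8)*0 = -2*0 = 0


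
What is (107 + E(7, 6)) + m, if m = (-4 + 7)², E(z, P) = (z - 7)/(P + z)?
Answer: 116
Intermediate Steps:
E(z, P) = (-7 + z)/(P + z)
m = 9 (m = 3² = 9)
(107 + E(7, 6)) + m = (107 + (-7 + 7)/(6 + 7)) + 9 = (107 + 0/13) + 9 = (107 + (1/13)*0) + 9 = (107 + 0) + 9 = 107 + 9 = 116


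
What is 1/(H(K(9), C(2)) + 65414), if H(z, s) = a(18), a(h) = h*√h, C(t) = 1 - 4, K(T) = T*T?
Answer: 32707/2139492782 - 27*√2/2139492782 ≈ 1.5269e-5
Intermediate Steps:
K(T) = T²
C(t) = -3
a(h) = h^(3/2)
H(z, s) = 54*√2 (H(z, s) = 18^(3/2) = 54*√2)
1/(H(K(9), C(2)) + 65414) = 1/(54*√2 + 65414) = 1/(65414 + 54*√2)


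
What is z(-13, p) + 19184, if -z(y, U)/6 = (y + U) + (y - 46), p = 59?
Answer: 19262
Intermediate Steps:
z(y, U) = 276 - 12*y - 6*U (z(y, U) = -6*((y + U) + (y - 46)) = -6*((U + y) + (-46 + y)) = -6*(-46 + U + 2*y) = 276 - 12*y - 6*U)
z(-13, p) + 19184 = (276 - 12*(-13) - 6*59) + 19184 = (276 + 156 - 354) + 19184 = 78 + 19184 = 19262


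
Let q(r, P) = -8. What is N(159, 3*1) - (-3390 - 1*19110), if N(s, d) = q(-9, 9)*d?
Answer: 22476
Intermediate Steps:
N(s, d) = -8*d
N(159, 3*1) - (-3390 - 1*19110) = -24 - (-3390 - 1*19110) = -8*3 - (-3390 - 19110) = -24 - 1*(-22500) = -24 + 22500 = 22476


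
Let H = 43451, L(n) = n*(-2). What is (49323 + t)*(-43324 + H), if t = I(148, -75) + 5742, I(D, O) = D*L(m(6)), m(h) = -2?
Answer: 7068439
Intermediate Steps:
L(n) = -2*n
I(D, O) = 4*D (I(D, O) = D*(-2*(-2)) = D*4 = 4*D)
t = 6334 (t = 4*148 + 5742 = 592 + 5742 = 6334)
(49323 + t)*(-43324 + H) = (49323 + 6334)*(-43324 + 43451) = 55657*127 = 7068439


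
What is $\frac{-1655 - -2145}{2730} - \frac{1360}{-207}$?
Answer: $\frac{18163}{2691} \approx 6.7495$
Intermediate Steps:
$\frac{-1655 - -2145}{2730} - \frac{1360}{-207} = \left(-1655 + 2145\right) \frac{1}{2730} - - \frac{1360}{207} = 490 \cdot \frac{1}{2730} + \frac{1360}{207} = \frac{7}{39} + \frac{1360}{207} = \frac{18163}{2691}$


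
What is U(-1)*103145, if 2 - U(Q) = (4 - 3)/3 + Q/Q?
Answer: 206290/3 ≈ 68763.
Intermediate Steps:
U(Q) = 2/3 (U(Q) = 2 - ((4 - 3)/3 + Q/Q) = 2 - (1*(1/3) + 1) = 2 - (1/3 + 1) = 2 - 1*4/3 = 2 - 4/3 = 2/3)
U(-1)*103145 = (2/3)*103145 = 206290/3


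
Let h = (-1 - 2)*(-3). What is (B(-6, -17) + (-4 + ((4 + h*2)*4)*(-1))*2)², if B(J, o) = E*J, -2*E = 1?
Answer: 32761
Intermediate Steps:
E = -½ (E = -½*1 = -½ ≈ -0.50000)
h = 9 (h = -3*(-3) = 9)
B(J, o) = -J/2
(B(-6, -17) + (-4 + ((4 + h*2)*4)*(-1))*2)² = (-½*(-6) + (-4 + ((4 + 9*2)*4)*(-1))*2)² = (3 + (-4 + ((4 + 18)*4)*(-1))*2)² = (3 + (-4 + (22*4)*(-1))*2)² = (3 + (-4 + 88*(-1))*2)² = (3 + (-4 - 88)*2)² = (3 - 92*2)² = (3 - 184)² = (-181)² = 32761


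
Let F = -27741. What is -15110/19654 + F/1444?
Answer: -283520227/14190188 ≈ -19.980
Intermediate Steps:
-15110/19654 + F/1444 = -15110/19654 - 27741/1444 = -15110*1/19654 - 27741*1/1444 = -7555/9827 - 27741/1444 = -283520227/14190188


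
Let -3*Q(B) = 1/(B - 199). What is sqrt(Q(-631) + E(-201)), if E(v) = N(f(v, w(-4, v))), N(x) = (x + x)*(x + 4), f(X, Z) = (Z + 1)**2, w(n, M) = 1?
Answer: sqrt(396808890)/2490 ≈ 8.0000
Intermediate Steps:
Q(B) = -1/(3*(-199 + B)) (Q(B) = -1/(3*(B - 199)) = -1/(3*(-199 + B)))
f(X, Z) = (1 + Z)**2
N(x) = 2*x*(4 + x) (N(x) = (2*x)*(4 + x) = 2*x*(4 + x))
E(v) = 64 (E(v) = 2*(1 + 1)**2*(4 + (1 + 1)**2) = 2*2**2*(4 + 2**2) = 2*4*(4 + 4) = 2*4*8 = 64)
sqrt(Q(-631) + E(-201)) = sqrt(-1/(-597 + 3*(-631)) + 64) = sqrt(-1/(-597 - 1893) + 64) = sqrt(-1/(-2490) + 64) = sqrt(-1*(-1/2490) + 64) = sqrt(1/2490 + 64) = sqrt(159361/2490) = sqrt(396808890)/2490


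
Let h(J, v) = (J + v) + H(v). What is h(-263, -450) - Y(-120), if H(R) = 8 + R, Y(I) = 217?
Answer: -1372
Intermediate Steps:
h(J, v) = 8 + J + 2*v (h(J, v) = (J + v) + (8 + v) = 8 + J + 2*v)
h(-263, -450) - Y(-120) = (8 - 263 + 2*(-450)) - 1*217 = (8 - 263 - 900) - 217 = -1155 - 217 = -1372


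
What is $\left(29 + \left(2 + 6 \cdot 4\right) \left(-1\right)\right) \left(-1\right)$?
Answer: $-3$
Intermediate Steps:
$\left(29 + \left(2 + 6 \cdot 4\right) \left(-1\right)\right) \left(-1\right) = \left(29 + \left(2 + 24\right) \left(-1\right)\right) \left(-1\right) = \left(29 + 26 \left(-1\right)\right) \left(-1\right) = \left(29 - 26\right) \left(-1\right) = 3 \left(-1\right) = -3$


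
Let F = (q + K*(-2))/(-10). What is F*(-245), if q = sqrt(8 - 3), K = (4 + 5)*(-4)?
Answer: 1764 + 49*sqrt(5)/2 ≈ 1818.8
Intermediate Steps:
K = -36 (K = 9*(-4) = -36)
q = sqrt(5) ≈ 2.2361
F = -36/5 - sqrt(5)/10 (F = (sqrt(5) - 36*(-2))/(-10) = (sqrt(5) + 72)*(-1/10) = (72 + sqrt(5))*(-1/10) = -36/5 - sqrt(5)/10 ≈ -7.4236)
F*(-245) = (-36/5 - sqrt(5)/10)*(-245) = 1764 + 49*sqrt(5)/2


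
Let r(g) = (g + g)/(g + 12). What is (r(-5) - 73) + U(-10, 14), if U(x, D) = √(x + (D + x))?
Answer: -521/7 + I*√6 ≈ -74.429 + 2.4495*I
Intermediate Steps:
U(x, D) = √(D + 2*x)
r(g) = 2*g/(12 + g) (r(g) = (2*g)/(12 + g) = 2*g/(12 + g))
(r(-5) - 73) + U(-10, 14) = (2*(-5)/(12 - 5) - 73) + √(14 + 2*(-10)) = (2*(-5)/7 - 73) + √(14 - 20) = (2*(-5)*(⅐) - 73) + √(-6) = (-10/7 - 73) + I*√6 = -521/7 + I*√6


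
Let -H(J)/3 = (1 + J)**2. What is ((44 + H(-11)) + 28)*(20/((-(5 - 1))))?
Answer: 1140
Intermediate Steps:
H(J) = -3*(1 + J)**2
((44 + H(-11)) + 28)*(20/((-(5 - 1)))) = ((44 - 3*(1 - 11)**2) + 28)*(20/((-(5 - 1)))) = ((44 - 3*(-10)**2) + 28)*(20/((-1*4))) = ((44 - 3*100) + 28)*(20/(-4)) = ((44 - 300) + 28)*(20*(-1/4)) = (-256 + 28)*(-5) = -228*(-5) = 1140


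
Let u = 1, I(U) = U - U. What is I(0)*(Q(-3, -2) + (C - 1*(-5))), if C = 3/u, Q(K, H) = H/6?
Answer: 0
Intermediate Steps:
Q(K, H) = H/6 (Q(K, H) = H*(⅙) = H/6)
I(U) = 0
C = 3 (C = 3/1 = 3*1 = 3)
I(0)*(Q(-3, -2) + (C - 1*(-5))) = 0*((⅙)*(-2) + (3 - 1*(-5))) = 0*(-⅓ + (3 + 5)) = 0*(-⅓ + 8) = 0*(23/3) = 0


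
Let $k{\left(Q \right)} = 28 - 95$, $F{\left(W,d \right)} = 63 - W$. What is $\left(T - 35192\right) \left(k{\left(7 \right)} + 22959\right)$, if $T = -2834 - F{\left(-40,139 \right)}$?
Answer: $-872849068$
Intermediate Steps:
$k{\left(Q \right)} = -67$ ($k{\left(Q \right)} = 28 - 95 = -67$)
$T = -2937$ ($T = -2834 - \left(63 - -40\right) = -2834 - \left(63 + 40\right) = -2834 - 103 = -2937$)
$\left(T - 35192\right) \left(k{\left(7 \right)} + 22959\right) = \left(-2937 - 35192\right) \left(-67 + 22959\right) = \left(-38129\right) 22892 = -872849068$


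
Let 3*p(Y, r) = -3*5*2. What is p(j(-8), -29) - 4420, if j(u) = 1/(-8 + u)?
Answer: -4430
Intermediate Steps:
p(Y, r) = -10 (p(Y, r) = (-3*5*2)/3 = (-15*2)/3 = (⅓)*(-30) = -10)
p(j(-8), -29) - 4420 = -10 - 4420 = -4430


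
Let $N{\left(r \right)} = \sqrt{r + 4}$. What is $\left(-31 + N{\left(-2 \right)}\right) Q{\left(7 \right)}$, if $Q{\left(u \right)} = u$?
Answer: $-217 + 7 \sqrt{2} \approx -207.1$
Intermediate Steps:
$N{\left(r \right)} = \sqrt{4 + r}$
$\left(-31 + N{\left(-2 \right)}\right) Q{\left(7 \right)} = \left(-31 + \sqrt{4 - 2}\right) 7 = \left(-31 + \sqrt{2}\right) 7 = -217 + 7 \sqrt{2}$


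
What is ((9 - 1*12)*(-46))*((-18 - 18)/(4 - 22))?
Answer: 276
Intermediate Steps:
((9 - 1*12)*(-46))*((-18 - 18)/(4 - 22)) = ((9 - 12)*(-46))*(-36/(-18)) = (-3*(-46))*(-36*(-1/18)) = 138*2 = 276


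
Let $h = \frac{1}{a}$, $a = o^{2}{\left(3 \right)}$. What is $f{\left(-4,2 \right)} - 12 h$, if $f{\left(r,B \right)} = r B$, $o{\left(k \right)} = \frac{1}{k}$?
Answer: $-116$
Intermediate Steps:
$f{\left(r,B \right)} = B r$
$a = \frac{1}{9}$ ($a = \left(\frac{1}{3}\right)^{2} = \frac{1}{9} \approx 0.11111$)
$h = 9$ ($h = \frac{1}{\frac{1}{9}} = 9$)
$f{\left(-4,2 \right)} - 12 h = 2 \left(-4\right) - 108 = -8 - 108 = -116$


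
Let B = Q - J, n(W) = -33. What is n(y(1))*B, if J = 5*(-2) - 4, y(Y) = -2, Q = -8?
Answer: -198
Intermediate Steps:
J = -14 (J = -10 - 4 = -14)
B = 6 (B = -8 - 1*(-14) = -8 + 14 = 6)
n(y(1))*B = -33*6 = -198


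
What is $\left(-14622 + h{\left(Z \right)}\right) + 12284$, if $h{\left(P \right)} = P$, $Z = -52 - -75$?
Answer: $-2315$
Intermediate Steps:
$Z = 23$ ($Z = -52 + 75 = 23$)
$\left(-14622 + h{\left(Z \right)}\right) + 12284 = \left(-14622 + 23\right) + 12284 = -14599 + 12284 = -2315$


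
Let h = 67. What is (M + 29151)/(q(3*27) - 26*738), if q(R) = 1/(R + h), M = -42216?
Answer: 1933620/2839823 ≈ 0.68089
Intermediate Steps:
q(R) = 1/(67 + R) (q(R) = 1/(R + 67) = 1/(67 + R))
(M + 29151)/(q(3*27) - 26*738) = (-42216 + 29151)/(1/(67 + 3*27) - 26*738) = -13065/(1/(67 + 81) - 19188) = -13065/(1/148 - 19188) = -13065/(-2839823/148) = -13065*(-148/2839823) = 1933620/2839823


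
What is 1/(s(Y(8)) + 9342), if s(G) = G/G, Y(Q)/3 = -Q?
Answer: 1/9343 ≈ 0.00010703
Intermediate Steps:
Y(Q) = -3*Q (Y(Q) = 3*(-Q) = -3*Q)
s(G) = 1
1/(s(Y(8)) + 9342) = 1/(1 + 9342) = 1/9343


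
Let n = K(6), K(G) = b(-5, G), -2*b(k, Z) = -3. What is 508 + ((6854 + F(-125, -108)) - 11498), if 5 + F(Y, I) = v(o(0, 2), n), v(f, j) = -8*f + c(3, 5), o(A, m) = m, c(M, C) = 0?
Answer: -4157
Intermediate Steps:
b(k, Z) = 3/2 (b(k, Z) = -1/2*(-3) = 3/2)
K(G) = 3/2
n = 3/2 ≈ 1.5000
v(f, j) = -8*f (v(f, j) = -8*f + 0 = -8*f)
F(Y, I) = -21 (F(Y, I) = -5 - 8*2 = -5 - 16 = -21)
508 + ((6854 + F(-125, -108)) - 11498) = 508 + ((6854 - 21) - 11498) = 508 + (6833 - 11498) = 508 - 4665 = -4157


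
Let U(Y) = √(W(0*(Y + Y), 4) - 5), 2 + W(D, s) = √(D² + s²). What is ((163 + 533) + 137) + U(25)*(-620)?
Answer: 833 - 620*I*√3 ≈ 833.0 - 1073.9*I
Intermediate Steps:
W(D, s) = -2 + √(D² + s²)
U(Y) = I*√3 (U(Y) = √((-2 + √((0*(Y + Y))² + 4²)) - 5) = √((-2 + √((0*(2*Y))² + 16)) - 5) = √((-2 + √(0² + 16)) - 5) = √((-2 + √(0 + 16)) - 5) = √((-2 + √16) - 5) = √((-2 + 4) - 5) = √(2 - 5) = √(-3) = I*√3)
((163 + 533) + 137) + U(25)*(-620) = ((163 + 533) + 137) + (I*√3)*(-620) = (696 + 137) - 620*I*√3 = 833 - 620*I*√3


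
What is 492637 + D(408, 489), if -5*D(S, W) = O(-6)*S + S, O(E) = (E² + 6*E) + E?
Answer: 493045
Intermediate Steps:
O(E) = E² + 7*E
D(S, W) = S (D(S, W) = -((-6*(7 - 6))*S + S)/5 = -((-6*1)*S + S)/5 = -(-6*S + S)/5 = -(-1)*S = S)
492637 + D(408, 489) = 492637 + 408 = 493045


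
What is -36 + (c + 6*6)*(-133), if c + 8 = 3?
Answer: -4159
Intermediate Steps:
c = -5 (c = -8 + 3 = -5)
-36 + (c + 6*6)*(-133) = -36 + (-5 + 6*6)*(-133) = -36 + (-5 + 36)*(-133) = -36 + 31*(-133) = -36 - 4123 = -4159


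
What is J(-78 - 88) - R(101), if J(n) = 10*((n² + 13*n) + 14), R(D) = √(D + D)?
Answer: 254120 - √202 ≈ 2.5411e+5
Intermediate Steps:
R(D) = √2*√D (R(D) = √(2*D) = √2*√D)
J(n) = 140 + 10*n² + 130*n (J(n) = 10*(14 + n² + 13*n) = 140 + 10*n² + 130*n)
J(-78 - 88) - R(101) = (140 + 10*(-78 - 88)² + 130*(-78 - 88)) - √2*√101 = (140 + 10*(-166)² + 130*(-166)) - √202 = (140 + 10*27556 - 21580) - √202 = (140 + 275560 - 21580) - √202 = 254120 - √202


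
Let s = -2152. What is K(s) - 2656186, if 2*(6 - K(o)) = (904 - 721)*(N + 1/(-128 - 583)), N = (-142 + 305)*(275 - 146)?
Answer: -1085495638/237 ≈ -4.5802e+6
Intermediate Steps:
N = 21027 (N = 163*129 = 21027)
K(o) = -455979556/237 (K(o) = 6 - (904 - 721)*(21027 + 1/(-128 - 583))/2 = 6 - 183*(21027 + 1/(-711))/2 = 6 - 183*(21027 - 1/711)/2 = 6 - 183*14950196/(2*711) = 6 - ½*911961956/237 = 6 - 455980978/237 = -455979556/237)
K(s) - 2656186 = -455979556/237 - 2656186 = -1085495638/237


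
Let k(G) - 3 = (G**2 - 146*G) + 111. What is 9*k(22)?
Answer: -23526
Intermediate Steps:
k(G) = 114 + G**2 - 146*G (k(G) = 3 + ((G**2 - 146*G) + 111) = 3 + (111 + G**2 - 146*G) = 114 + G**2 - 146*G)
9*k(22) = 9*(114 + 22**2 - 146*22) = 9*(114 + 484 - 3212) = 9*(-2614) = -23526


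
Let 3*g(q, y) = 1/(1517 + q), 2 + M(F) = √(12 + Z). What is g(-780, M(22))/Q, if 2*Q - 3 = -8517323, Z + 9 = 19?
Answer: -1/9415897260 ≈ -1.0620e-10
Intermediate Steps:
Z = 10 (Z = -9 + 19 = 10)
Q = -4258660 (Q = 3/2 + (½)*(-8517323) = 3/2 - 8517323/2 = -4258660)
M(F) = -2 + √22 (M(F) = -2 + √(12 + 10) = -2 + √22)
g(q, y) = 1/(3*(1517 + q))
g(-780, M(22))/Q = (1/(3*(1517 - 780)))/(-4258660) = ((⅓)/737)*(-1/4258660) = ((⅓)*(1/737))*(-1/4258660) = (1/2211)*(-1/4258660) = -1/9415897260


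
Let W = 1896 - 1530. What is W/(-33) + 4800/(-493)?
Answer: -112946/5423 ≈ -20.827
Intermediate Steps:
W = 366
W/(-33) + 4800/(-493) = 366/(-33) + 4800/(-493) = 366*(-1/33) + 4800*(-1/493) = -122/11 - 4800/493 = -112946/5423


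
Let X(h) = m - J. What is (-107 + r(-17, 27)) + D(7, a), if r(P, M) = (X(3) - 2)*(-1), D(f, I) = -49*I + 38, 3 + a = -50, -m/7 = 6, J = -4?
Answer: 2568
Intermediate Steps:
m = -42 (m = -7*6 = -42)
a = -53 (a = -3 - 50 = -53)
X(h) = -38 (X(h) = -42 - 1*(-4) = -42 + 4 = -38)
D(f, I) = 38 - 49*I
r(P, M) = 40 (r(P, M) = (-38 - 2)*(-1) = -40*(-1) = 40)
(-107 + r(-17, 27)) + D(7, a) = (-107 + 40) + (38 - 49*(-53)) = -67 + (38 + 2597) = -67 + 2635 = 2568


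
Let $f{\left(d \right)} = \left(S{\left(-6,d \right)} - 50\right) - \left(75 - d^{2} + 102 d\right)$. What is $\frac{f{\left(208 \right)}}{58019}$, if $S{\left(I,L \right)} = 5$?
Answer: $\frac{21928}{58019} \approx 0.37794$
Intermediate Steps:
$f{\left(d \right)} = -120 + d^{2} - 102 d$ ($f{\left(d \right)} = \left(5 - 50\right) - \left(75 - d^{2} + 102 d\right) = -45 - \left(75 - d^{2} + 102 d\right) = -120 + d^{2} - 102 d$)
$\frac{f{\left(208 \right)}}{58019} = \frac{-120 + 208^{2} - 21216}{58019} = \left(-120 + 43264 - 21216\right) \frac{1}{58019} = 21928 \cdot \frac{1}{58019} = \frac{21928}{58019}$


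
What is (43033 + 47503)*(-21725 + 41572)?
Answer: 1796867992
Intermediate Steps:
(43033 + 47503)*(-21725 + 41572) = 90536*19847 = 1796867992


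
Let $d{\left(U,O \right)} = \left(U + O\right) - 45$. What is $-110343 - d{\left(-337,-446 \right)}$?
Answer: $-109515$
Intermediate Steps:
$d{\left(U,O \right)} = -45 + O + U$ ($d{\left(U,O \right)} = \left(O + U\right) - 45 = -45 + O + U$)
$-110343 - d{\left(-337,-446 \right)} = -110343 - \left(-45 - 446 - 337\right) = -110343 - -828 = -110343 + 828 = -109515$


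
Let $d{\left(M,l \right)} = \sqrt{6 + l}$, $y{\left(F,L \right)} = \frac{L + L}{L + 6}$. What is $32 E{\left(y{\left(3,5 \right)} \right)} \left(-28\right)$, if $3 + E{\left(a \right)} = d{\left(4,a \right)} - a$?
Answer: $\frac{38528}{11} - \frac{1792 \sqrt{209}}{11} \approx 1147.4$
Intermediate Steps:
$y{\left(F,L \right)} = \frac{2 L}{6 + L}$
$E{\left(a \right)} = -3 + \sqrt{6 + a} - a$ ($E{\left(a \right)} = -3 - \left(a - \sqrt{6 + a}\right) = -3 + \sqrt{6 + a} - a$)
$32 E{\left(y{\left(3,5 \right)} \right)} \left(-28\right) = 32 \left(-3 + \sqrt{6 + 2 \cdot 5 \frac{1}{6 + 5}} - 2 \cdot 5 \frac{1}{6 + 5}\right) \left(-28\right) = 32 \left(-3 + \sqrt{6 + 2 \cdot 5 \cdot \frac{1}{11}} - 2 \cdot 5 \cdot \frac{1}{11}\right) \left(-28\right) = 32 \left(-3 + \sqrt{6 + \frac{10}{11}} - \frac{10}{11}\right) \left(-28\right) = 32 \left(-3 + \sqrt{\frac{76}{11}} - \frac{10}{11}\right) \left(-28\right) = 32 \left(-3 + \frac{2 \sqrt{209}}{11} - \frac{10}{11}\right) \left(-28\right) = 32 \left(- \frac{43}{11} + \frac{2 \sqrt{209}}{11}\right) \left(-28\right) = \left(- \frac{1376}{11} + \frac{64 \sqrt{209}}{11}\right) \left(-28\right) = \frac{38528}{11} - \frac{1792 \sqrt{209}}{11}$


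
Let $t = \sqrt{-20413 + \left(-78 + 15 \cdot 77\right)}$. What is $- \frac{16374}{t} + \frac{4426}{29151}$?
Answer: $\frac{4426}{29151} + \frac{8187 i \sqrt{4834}}{4834} \approx 0.15183 + 117.75 i$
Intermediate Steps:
$t = 2 i \sqrt{4834}$ ($t = \sqrt{-20413 + \left(-78 + 1155\right)} = \sqrt{-20413 + 1077} = \sqrt{-19336} = 2 i \sqrt{4834} \approx 139.05 i$)
$- \frac{16374}{t} + \frac{4426}{29151} = - \frac{16374}{2 i \sqrt{4834}} + \frac{4426}{29151} = - 16374 \left(- \frac{i \sqrt{4834}}{9668}\right) + 4426 \cdot \frac{1}{29151} = \frac{8187 i \sqrt{4834}}{4834} + \frac{4426}{29151} = \frac{4426}{29151} + \frac{8187 i \sqrt{4834}}{4834}$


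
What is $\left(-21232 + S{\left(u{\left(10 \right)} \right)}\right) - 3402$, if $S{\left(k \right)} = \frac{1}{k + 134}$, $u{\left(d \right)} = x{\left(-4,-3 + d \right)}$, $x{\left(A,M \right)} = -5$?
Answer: $- \frac{3177785}{129} \approx -24634.0$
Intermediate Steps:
$u{\left(d \right)} = -5$
$S{\left(k \right)} = \frac{1}{134 + k}$
$\left(-21232 + S{\left(u{\left(10 \right)} \right)}\right) - 3402 = \left(-21232 + \frac{1}{134 - 5}\right) - 3402 = \left(-21232 + \frac{1}{129}\right) - 3402 = - \frac{2738927}{129} - 3402 = - \frac{3177785}{129}$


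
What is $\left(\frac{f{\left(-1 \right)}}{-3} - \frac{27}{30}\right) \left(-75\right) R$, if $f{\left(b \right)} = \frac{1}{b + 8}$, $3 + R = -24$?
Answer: $- \frac{26865}{14} \approx -1918.9$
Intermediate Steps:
$R = -27$ ($R = -3 - 24 = -27$)
$f{\left(b \right)} = \frac{1}{8 + b}$
$\left(\frac{f{\left(-1 \right)}}{-3} - \frac{27}{30}\right) \left(-75\right) R = \left(\frac{1}{\left(8 - 1\right) \left(-3\right)} - \frac{27}{30}\right) \left(-75\right) \left(-27\right) = \left(\frac{1}{7} \left(- \frac{1}{3}\right) - \frac{9}{10}\right) \left(-75\right) \left(-27\right) = \left(- \frac{1}{21} - \frac{9}{10}\right) \left(-75\right) \left(-27\right) = \left(- \frac{199}{210}\right) \left(-75\right) \left(-27\right) = \frac{995}{14} \left(-27\right) = - \frac{26865}{14}$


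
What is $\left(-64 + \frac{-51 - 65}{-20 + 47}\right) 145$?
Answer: $- \frac{267380}{27} \approx -9903.0$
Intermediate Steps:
$\left(-64 + \frac{-51 - 65}{-20 + 47}\right) 145 = \left(-64 - \frac{116}{27}\right) 145 = \left(- \frac{1844}{27}\right) 145 = - \frac{267380}{27}$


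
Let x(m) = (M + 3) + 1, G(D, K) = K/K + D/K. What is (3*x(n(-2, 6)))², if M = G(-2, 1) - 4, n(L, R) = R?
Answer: 9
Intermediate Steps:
G(D, K) = 1 + D/K
M = -5 (M = (-2 + 1)/1 - 4 = 1*(-1) - 4 = -1 - 4 = -5)
x(m) = -1 (x(m) = (-5 + 3) + 1 = -2 + 1 = -1)
(3*x(n(-2, 6)))² = (3*(-1))² = (-3)² = 9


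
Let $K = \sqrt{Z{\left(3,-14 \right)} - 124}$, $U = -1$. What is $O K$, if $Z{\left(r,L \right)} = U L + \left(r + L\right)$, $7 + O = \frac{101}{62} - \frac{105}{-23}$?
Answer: $- \frac{12639 i}{1426} \approx - 8.8633 i$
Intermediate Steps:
$O = - \frac{1149}{1426}$ ($O = -7 + \left(\frac{101}{62} - \frac{105}{-23}\right) = -7 + \left(101 \cdot \frac{1}{62} - - \frac{105}{23}\right) = -7 + \left(\frac{101}{62} + \frac{105}{23}\right) = -7 + \frac{8833}{1426} = - \frac{1149}{1426} \approx -0.80575$)
$Z{\left(r,L \right)} = r$ ($Z{\left(r,L \right)} = - L + \left(r + L\right) = - L + \left(L + r\right) = r$)
$K = 11 i$ ($K = \sqrt{3 - 124} = \sqrt{-121} = 11 i \approx 11.0 i$)
$O K = - \frac{1149 \cdot 11 i}{1426} = - \frac{12639 i}{1426}$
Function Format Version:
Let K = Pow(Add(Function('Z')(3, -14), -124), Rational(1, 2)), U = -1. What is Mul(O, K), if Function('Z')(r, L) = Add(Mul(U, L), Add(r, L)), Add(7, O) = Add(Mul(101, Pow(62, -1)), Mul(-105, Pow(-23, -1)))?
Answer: Mul(Rational(-12639, 1426), I) ≈ Mul(-8.8633, I)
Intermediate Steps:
O = Rational(-1149, 1426) (O = Add(-7, Add(Mul(101, Pow(62, -1)), Mul(-105, Pow(-23, -1)))) = Add(-7, Add(Mul(101, Rational(1, 62)), Mul(-105, Rational(-1, 23)))) = Add(-7, Add(Rational(101, 62), Rational(105, 23))) = Add(-7, Rational(8833, 1426)) = Rational(-1149, 1426) ≈ -0.80575)
Function('Z')(r, L) = r (Function('Z')(r, L) = Add(Mul(-1, L), Add(r, L)) = Add(Mul(-1, L), Add(L, r)) = r)
K = Mul(11, I) (K = Pow(Add(3, -124), Rational(1, 2)) = Pow(-121, Rational(1, 2)) = Mul(11, I) ≈ Mul(11.000, I))
Mul(O, K) = Mul(Rational(-1149, 1426), Mul(11, I)) = Mul(Rational(-12639, 1426), I)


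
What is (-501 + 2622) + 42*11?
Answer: 2583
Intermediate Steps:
(-501 + 2622) + 42*11 = 2121 + 462 = 2583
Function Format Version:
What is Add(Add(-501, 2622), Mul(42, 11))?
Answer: 2583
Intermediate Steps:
Add(Add(-501, 2622), Mul(42, 11)) = Add(2121, 462) = 2583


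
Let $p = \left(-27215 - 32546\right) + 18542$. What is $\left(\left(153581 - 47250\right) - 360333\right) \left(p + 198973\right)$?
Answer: $-40069831508$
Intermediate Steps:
$p = -41219$ ($p = -59761 + 18542 = -41219$)
$\left(\left(153581 - 47250\right) - 360333\right) \left(p + 198973\right) = \left(\left(153581 - 47250\right) - 360333\right) \left(-41219 + 198973\right) = \left(\left(153581 - 47250\right) - 360333\right) 157754 = \left(106331 - 360333\right) 157754 = \left(-254002\right) 157754 = -40069831508$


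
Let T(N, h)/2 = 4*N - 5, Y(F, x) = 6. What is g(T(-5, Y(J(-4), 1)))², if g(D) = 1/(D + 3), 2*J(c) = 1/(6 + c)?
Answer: 1/2209 ≈ 0.00045269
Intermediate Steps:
J(c) = 1/(2*(6 + c))
T(N, h) = -10 + 8*N (T(N, h) = 2*(4*N - 5) = 2*(-5 + 4*N) = -10 + 8*N)
g(D) = 1/(3 + D)
g(T(-5, Y(J(-4), 1)))² = (1/(3 + (-10 + 8*(-5))))² = (1/(3 + (-10 - 40)))² = (1/(3 - 50))² = (1/(-47))² = (-1/47)² = 1/2209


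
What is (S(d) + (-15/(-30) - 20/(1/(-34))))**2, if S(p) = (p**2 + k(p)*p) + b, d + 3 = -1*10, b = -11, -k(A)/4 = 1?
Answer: 3171961/4 ≈ 7.9299e+5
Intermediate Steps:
k(A) = -4 (k(A) = -4*1 = -4)
d = -13 (d = -3 - 1*10 = -3 - 10 = -13)
S(p) = -11 + p**2 - 4*p (S(p) = (p**2 - 4*p) - 11 = -11 + p**2 - 4*p)
(S(d) + (-15/(-30) - 20/(1/(-34))))**2 = ((-11 + (-13)**2 - 4*(-13)) + (-15/(-30) - 20/(1/(-34))))**2 = ((-11 + 169 + 52) + (-15*(-1/30) - 20/(-1/34)))**2 = (210 + (1/2 - 20*(-34)))**2 = (210 + (1/2 + 680))**2 = (210 + 1361/2)**2 = (1781/2)**2 = 3171961/4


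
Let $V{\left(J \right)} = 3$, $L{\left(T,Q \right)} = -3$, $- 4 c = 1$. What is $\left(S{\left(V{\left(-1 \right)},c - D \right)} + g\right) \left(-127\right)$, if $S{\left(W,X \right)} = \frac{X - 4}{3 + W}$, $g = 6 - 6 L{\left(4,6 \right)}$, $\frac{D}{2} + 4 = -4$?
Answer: $- \frac{79121}{24} \approx -3296.7$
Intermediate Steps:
$c = - \frac{1}{4}$ ($c = \left(- \frac{1}{4}\right) 1 = - \frac{1}{4} \approx -0.25$)
$D = -16$ ($D = -8 + 2 \left(-4\right) = -8 - 8 = -16$)
$g = 24$ ($g = 6 - -18 = 6 + 18 = 24$)
$S{\left(W,X \right)} = \frac{-4 + X}{3 + W}$
$\left(S{\left(V{\left(-1 \right)},c - D \right)} + g\right) \left(-127\right) = \left(\frac{-4 - - \frac{63}{4}}{3 + 3} + 24\right) \left(-127\right) = \left(\frac{-4 + \left(- \frac{1}{4} + 16\right)}{6} + 24\right) \left(-127\right) = \left(\frac{-4 + \frac{63}{4}}{6} + 24\right) \left(-127\right) = \left(\frac{1}{6} \cdot \frac{47}{4} + 24\right) \left(-127\right) = \left(\frac{47}{24} + 24\right) \left(-127\right) = \frac{623}{24} \left(-127\right) = - \frac{79121}{24}$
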